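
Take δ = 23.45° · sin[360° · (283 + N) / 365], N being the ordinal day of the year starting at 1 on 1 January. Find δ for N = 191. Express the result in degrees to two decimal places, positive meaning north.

360 × (283 + 191) / 365 = 467.507°; sin(467.507°) = 0.9537.
δ = 23.45 × 0.9537 = 22.364° ≈ +22.36°.

+22.36°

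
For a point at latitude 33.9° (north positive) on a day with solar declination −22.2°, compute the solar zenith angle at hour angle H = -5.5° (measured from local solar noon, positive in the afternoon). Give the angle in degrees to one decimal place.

56.3°

cos θ_z = sin φ sin δ + cos φ cos δ cos H = (0.5577)(-0.3778) + (0.8300)(0.9259)(0.9954) = 0.5543.
θ_z = arccos(0.5543) = 56.34°.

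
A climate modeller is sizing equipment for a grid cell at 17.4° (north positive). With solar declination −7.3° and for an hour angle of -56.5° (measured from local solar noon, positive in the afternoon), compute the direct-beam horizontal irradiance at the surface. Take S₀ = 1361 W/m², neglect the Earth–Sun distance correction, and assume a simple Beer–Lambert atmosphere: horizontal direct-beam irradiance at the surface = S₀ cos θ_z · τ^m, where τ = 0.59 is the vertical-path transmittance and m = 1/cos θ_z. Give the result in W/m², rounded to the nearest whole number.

222 W/m²

cos θ_z = sin(17.4°) sin(-7.3°) + cos(17.4°) cos(-7.3°) cos(-56.50°) = -0.0380 + 0.5224 = 0.4844.
Air mass m = 1/cos θ_z = 1/0.4844 = 2.064; τ^m = 0.59^2.064 = 0.3365.
Surface direct beam = 1361 × 0.4844 × 0.3365 = 221.84 W/m².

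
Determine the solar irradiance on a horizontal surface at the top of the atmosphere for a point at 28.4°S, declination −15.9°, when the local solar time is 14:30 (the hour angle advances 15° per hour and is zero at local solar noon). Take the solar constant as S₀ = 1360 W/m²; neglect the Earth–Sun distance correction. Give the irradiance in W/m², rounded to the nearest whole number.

1090 W/m²

Hour angle H = 15° × (14.5 − 12) = 37.50°.
With φ = -28.4°, δ = -15.9°, H = 37.50°: sin φ sin δ = 0.1303, cos φ cos δ cos H = 0.6712, so cos θ_z = 0.8015.
Top-of-atmosphere irradiance = S₀ cos θ_z = 1360 × 0.8015 = 1090.04 W/m².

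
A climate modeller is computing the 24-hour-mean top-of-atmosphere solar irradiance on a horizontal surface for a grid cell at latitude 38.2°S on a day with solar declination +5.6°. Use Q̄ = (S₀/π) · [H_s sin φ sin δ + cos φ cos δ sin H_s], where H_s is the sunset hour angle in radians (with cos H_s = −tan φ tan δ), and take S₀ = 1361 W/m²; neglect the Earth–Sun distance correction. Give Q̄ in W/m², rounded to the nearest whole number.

299 W/m²

−tan φ tan δ = −(-0.7869)(0.0981) = 0.0772; H_s = arccos(0.0772) = 85.57°. In radians, H_s = 1.4935.
H_s sin φ sin δ = 1.4935 × -0.6184 × 0.0976 = -0.0901.
cos φ cos δ sin H_s = 0.7859 × 0.9952 × 0.9970 = 0.7798.
Q̄ = (1361/π) × (-0.0901 + 0.7798) = 433.22 × 0.6897 = 298.79 W/m².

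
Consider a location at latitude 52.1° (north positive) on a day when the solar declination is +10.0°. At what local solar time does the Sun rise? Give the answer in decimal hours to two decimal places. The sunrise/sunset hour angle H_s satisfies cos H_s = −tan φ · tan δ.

The sunset hour angle satisfies cos H_s = −tan φ tan δ = -0.2265, giving H_s = 103.09°.
Sunrise is at 12 − H_s/15 = 12 − 6.873 = 5.127 h local solar time.

5.13 h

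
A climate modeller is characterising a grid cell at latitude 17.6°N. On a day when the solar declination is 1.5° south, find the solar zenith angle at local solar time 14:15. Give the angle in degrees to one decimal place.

Hour angle H = 15° × (14.25 − 12) = 33.75°.
With φ = 17.6°, δ = -1.5°, H = 33.75°: sin φ sin δ = -0.0079, cos φ cos δ cos H = 0.7923, so cos θ_z = 0.7844.
θ_z = arccos(0.7844) = 38.33°.

38.3°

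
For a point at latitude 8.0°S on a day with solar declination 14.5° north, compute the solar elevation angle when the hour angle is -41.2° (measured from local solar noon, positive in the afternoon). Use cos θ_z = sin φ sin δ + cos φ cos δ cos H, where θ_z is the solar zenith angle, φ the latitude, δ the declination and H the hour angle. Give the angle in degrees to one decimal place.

cos θ_z = sin(-8.0°) sin(14.5°) + cos(-8.0°) cos(14.5°) cos(-41.20°) = -0.0348 + 0.7214 = 0.6866.
θ_z = arccos(0.6866) = 46.64°, so the elevation is 90° − 46.64° = 43.36°.

43.4°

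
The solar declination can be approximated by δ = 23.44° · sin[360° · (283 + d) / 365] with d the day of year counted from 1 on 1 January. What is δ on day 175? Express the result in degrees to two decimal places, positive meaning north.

+23.43°

360 × (283 + 175) / 365 = 451.726°; sin(451.726°) = 0.9995.
δ = 23.44 × 0.9995 = 23.428° ≈ +23.43°.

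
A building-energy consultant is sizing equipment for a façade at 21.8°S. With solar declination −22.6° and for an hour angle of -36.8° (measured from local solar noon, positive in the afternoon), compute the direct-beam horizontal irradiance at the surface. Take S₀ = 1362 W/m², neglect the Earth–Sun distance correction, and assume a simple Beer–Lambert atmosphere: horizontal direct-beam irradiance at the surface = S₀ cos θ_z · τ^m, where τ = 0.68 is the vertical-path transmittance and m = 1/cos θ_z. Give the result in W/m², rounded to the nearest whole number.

709 W/m²

cos θ_z = sin φ sin δ + cos φ cos δ cos H = (-0.3714)(-0.3843) + (0.9285)(0.9232)(0.8007) = 0.8291.
Air mass m = 1/cos θ_z = 1/0.8291 = 1.206; τ^m = 0.68^1.206 = 0.6281.
Surface direct beam = 1362 × 0.8291 × 0.6281 = 709.27 W/m².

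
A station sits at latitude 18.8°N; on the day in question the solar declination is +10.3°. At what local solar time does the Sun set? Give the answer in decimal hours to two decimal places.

18.24 h

The sunset hour angle satisfies cos H_s = −tan φ tan δ = -0.0619, giving H_s = 93.55°.
Sunset is at 12 + H_s/15 = 12 + 6.237 = 18.237 h local solar time.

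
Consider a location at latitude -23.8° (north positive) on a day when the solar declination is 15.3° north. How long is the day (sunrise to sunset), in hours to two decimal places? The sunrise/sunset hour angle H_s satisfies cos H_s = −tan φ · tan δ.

cos H_s = −tan(-23.8°) · tan(15.3°) = 0.1207, so H_s = arccos(0.1207) = 83.07°.
Day length = 2 H_s / 15° h⁻¹ = 166.14° / 15 = 11.076 h.

11.08 hours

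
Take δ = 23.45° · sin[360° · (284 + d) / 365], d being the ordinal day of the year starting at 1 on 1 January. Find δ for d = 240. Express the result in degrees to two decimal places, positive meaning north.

360 × (284 + 240) / 365 = 516.822°; sin(516.822°) = 0.3936.
δ = 23.45 × 0.3936 = 9.230° ≈ +9.23°.

+9.23°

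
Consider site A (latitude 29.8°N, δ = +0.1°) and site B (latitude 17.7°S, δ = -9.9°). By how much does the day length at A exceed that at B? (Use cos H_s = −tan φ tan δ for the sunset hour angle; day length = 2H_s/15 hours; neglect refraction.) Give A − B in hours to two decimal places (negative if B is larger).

-0.42 h

A: H_s = arccos(−tan 29.8° · tan 0.1°) = 90.06°, so 2H_s/15 = 12.0080 h.
B: H_s = arccos(−tan -17.7° · tan -9.9°) = 93.19°, so 2H_s/15 = 12.4253 h.
A − B = 12.0080 − 12.4253 = -0.4173 h.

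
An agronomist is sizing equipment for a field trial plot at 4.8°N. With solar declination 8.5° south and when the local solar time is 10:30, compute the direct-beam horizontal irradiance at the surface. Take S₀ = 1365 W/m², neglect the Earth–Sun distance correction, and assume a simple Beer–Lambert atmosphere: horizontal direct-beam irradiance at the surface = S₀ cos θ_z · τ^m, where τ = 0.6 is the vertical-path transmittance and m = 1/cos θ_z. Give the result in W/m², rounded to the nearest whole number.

Hour angle H = 15° × (10.5 − 12) = -22.50°.
With φ = 4.8°, δ = -8.5°, H = -22.50°: sin φ sin δ = -0.0124, cos φ cos δ cos H = 0.9105, so cos θ_z = 0.8981.
Air mass m = 1/cos θ_z = 1/0.8981 = 1.113; τ^m = 0.6^1.113 = 0.5663.
Surface direct beam = 1365 × 0.8981 × 0.5663 = 694.23 W/m².

694 W/m²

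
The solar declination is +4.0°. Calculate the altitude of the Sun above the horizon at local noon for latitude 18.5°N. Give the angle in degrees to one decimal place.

At local solar noon the hour angle is zero, so the elevation is 90° − |φ − δ| = 90° − |18.5° − (4.0°)| = 90° − 14.5° = 75.5°.

75.5°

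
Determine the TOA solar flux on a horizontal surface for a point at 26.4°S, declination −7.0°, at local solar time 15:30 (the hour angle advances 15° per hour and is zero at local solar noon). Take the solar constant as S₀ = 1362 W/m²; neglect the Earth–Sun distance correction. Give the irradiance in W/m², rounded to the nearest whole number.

811 W/m²

Hour angle H = 15° × (15.5 − 12) = 52.50°.
cos θ_z = sin(-26.4°) sin(-7.0°) + cos(-26.4°) cos(-7.0°) cos(52.50°) = 0.0542 + 0.5412 = 0.5954.
Top-of-atmosphere irradiance = S₀ cos θ_z = 1362 × 0.5954 = 810.93 W/m².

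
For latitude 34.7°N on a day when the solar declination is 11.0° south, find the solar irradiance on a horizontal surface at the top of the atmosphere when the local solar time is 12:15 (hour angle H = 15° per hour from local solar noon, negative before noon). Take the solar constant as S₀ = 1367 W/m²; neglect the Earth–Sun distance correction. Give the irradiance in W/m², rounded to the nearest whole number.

952 W/m²

Hour angle H = 15° × (12.25 − 12) = 3.75°.
With φ = 34.7°, δ = -11.0°, H = 3.75°: sin φ sin δ = -0.1086, cos φ cos δ cos H = 0.8053, so cos θ_z = 0.6967.
Top-of-atmosphere irradiance = S₀ cos θ_z = 1367 × 0.6967 = 952.39 W/m².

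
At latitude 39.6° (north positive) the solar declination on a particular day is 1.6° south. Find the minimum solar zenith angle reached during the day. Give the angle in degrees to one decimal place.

41.2°

At local solar noon the hour angle is zero, so the zenith angle is |φ − δ| = |39.6° − (-1.6°)| = 41.2°.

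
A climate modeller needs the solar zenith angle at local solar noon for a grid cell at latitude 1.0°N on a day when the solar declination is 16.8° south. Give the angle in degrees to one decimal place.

17.8°

At local solar noon the hour angle is zero, so the zenith angle is |φ − δ| = |1.0° − (-16.8°)| = 17.8°.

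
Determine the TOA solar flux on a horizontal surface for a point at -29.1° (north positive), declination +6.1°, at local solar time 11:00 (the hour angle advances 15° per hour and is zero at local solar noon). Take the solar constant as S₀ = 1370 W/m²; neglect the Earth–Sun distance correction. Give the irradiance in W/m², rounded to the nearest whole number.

Hour angle H = 15° × (11 − 12) = -15.00°.
With φ = -29.1°, δ = 6.1°, H = -15.00°: sin φ sin δ = -0.0517, cos φ cos δ cos H = 0.8392, so cos θ_z = 0.7875.
Top-of-atmosphere irradiance = S₀ cos θ_z = 1370 × 0.7875 = 1078.88 W/m².

1079 W/m²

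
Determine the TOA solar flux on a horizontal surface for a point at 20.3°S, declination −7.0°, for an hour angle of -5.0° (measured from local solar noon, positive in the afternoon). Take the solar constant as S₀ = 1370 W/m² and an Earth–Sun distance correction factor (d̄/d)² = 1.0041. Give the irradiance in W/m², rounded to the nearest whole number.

cos θ_z = sin φ sin δ + cos φ cos δ cos H = (-0.3469)(-0.1219) + (0.9379)(0.9925)(0.9962) = 0.9696.
Top-of-atmosphere irradiance = S₀ (d̄/d)² cos θ_z = 1370 × 1.0041 × 0.9696 = 1333.80 W/m².

1334 W/m²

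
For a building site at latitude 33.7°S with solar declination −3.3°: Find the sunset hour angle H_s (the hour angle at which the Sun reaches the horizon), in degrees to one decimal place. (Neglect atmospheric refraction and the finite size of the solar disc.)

92.2°

−tan φ tan δ = −(-0.6669)(-0.0577) = -0.0385; H_s = arccos(-0.0385) = 92.21°.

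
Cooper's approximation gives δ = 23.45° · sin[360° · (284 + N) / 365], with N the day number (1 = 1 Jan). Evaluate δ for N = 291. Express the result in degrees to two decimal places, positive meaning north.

360 × (284 + 291) / 365 = 567.123°; sin(567.123°) = -0.4559.
δ = 23.45 × -0.4559 = -10.691° ≈ -10.69°.

-10.69°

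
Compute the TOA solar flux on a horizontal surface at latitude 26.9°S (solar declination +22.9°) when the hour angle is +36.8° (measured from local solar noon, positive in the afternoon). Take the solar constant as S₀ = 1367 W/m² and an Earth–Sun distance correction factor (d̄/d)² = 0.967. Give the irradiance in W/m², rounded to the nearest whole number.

637 W/m²

cos θ_z = sin φ sin δ + cos φ cos δ cos H = (-0.4524)(0.3891) + (0.8918)(0.9212)(0.8007) = 0.4818.
Top-of-atmosphere irradiance = S₀ (d̄/d)² cos θ_z = 1367 × 0.967 × 0.4818 = 636.89 W/m².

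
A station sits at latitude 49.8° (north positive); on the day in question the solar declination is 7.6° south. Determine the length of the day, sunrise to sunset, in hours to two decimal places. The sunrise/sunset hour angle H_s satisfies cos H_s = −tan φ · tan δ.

cos H_s = −tan(49.8°) · tan(-7.6°) = 0.1579, so H_s = arccos(0.1579) = 80.91°.
Day length = 2 H_s / 15° h⁻¹ = 161.82° / 15 = 10.788 h.

10.79 hours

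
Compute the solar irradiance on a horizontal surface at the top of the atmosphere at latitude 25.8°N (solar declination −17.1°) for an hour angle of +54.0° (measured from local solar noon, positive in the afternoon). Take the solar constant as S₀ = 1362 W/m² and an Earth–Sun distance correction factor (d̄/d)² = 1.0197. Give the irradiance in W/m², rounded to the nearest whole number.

525 W/m²

With φ = 25.8°, δ = -17.1°, H = 54.00°: sin φ sin δ = -0.1280, cos φ cos δ cos H = 0.5058, so cos θ_z = 0.3778.
Top-of-atmosphere irradiance = S₀ (d̄/d)² cos θ_z = 1362 × 1.0197 × 0.3778 = 524.70 W/m².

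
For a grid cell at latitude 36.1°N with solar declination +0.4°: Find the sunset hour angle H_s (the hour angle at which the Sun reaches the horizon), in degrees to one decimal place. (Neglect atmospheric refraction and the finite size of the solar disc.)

90.3°

cos H_s = −tan(36.1°) · tan(0.4°) = -0.0051, so H_s = arccos(-0.0051) = 90.29°.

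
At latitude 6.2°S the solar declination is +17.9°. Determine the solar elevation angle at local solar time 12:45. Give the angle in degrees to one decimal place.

63.5°

Hour angle H = 15° × (12.75 − 12) = 11.25°.
cos θ_z = sin(-6.2°) sin(17.9°) + cos(-6.2°) cos(17.9°) cos(11.25°) = -0.0332 + 0.9279 = 0.8947.
θ_z = arccos(0.8947) = 26.53°, so the elevation is 90° − 26.53° = 63.47°.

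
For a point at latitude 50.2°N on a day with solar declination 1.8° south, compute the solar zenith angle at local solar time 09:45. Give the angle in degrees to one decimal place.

59.5°

Hour angle H = 15° × (9.75 − 12) = -33.75°.
cos θ_z = sin φ sin δ + cos φ cos δ cos H = (0.7683)(-0.0314) + (0.6401)(0.9995)(0.8315) = 0.5079.
θ_z = arccos(0.5079) = 59.48°.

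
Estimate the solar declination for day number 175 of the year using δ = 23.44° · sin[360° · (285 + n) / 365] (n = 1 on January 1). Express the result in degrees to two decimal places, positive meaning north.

+23.39°

360 × (285 + 175) / 365 = 453.699°; sin(453.699°) = 0.9979.
δ = 23.44 × 0.9979 = 23.391° ≈ +23.39°.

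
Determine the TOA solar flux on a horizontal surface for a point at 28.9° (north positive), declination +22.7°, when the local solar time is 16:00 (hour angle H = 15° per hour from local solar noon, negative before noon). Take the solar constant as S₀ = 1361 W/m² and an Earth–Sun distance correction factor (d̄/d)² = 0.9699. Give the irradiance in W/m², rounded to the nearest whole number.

779 W/m²

Hour angle H = 15° × (16 − 12) = 60.00°.
With φ = 28.9°, δ = 22.7°, H = 60.00°: sin φ sin δ = 0.1865, cos φ cos δ cos H = 0.4038, so cos θ_z = 0.5903.
Top-of-atmosphere irradiance = S₀ (d̄/d)² cos θ_z = 1361 × 0.9699 × 0.5903 = 779.22 W/m².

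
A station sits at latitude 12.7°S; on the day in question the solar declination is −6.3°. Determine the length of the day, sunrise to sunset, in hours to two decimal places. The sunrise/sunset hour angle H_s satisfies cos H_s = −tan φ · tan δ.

12.19 hours

−tan φ tan δ = −(-0.2254)(-0.1104) = -0.0249; H_s = arccos(-0.0249) = 91.43°.
Day length = 2 H_s / 15° h⁻¹ = 182.86° / 15 = 12.191 h.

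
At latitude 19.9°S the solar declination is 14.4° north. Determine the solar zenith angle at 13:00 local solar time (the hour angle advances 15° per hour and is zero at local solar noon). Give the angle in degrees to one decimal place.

37.3°

Hour angle H = 15° × (13 − 12) = 15.00°.
cos θ_z = sin(-19.9°) sin(14.4°) + cos(-19.9°) cos(14.4°) cos(15.00°) = -0.0846 + 0.8797 = 0.7951.
θ_z = arccos(0.7951) = 37.34°.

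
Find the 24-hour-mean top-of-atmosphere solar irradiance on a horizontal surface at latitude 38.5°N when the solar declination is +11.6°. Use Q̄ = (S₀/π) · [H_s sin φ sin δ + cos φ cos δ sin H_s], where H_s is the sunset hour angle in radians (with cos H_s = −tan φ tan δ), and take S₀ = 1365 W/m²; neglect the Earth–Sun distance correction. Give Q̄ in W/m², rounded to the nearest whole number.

423 W/m²

−tan φ tan δ = −(0.7954)(0.2053) = -0.1633; H_s = arccos(-0.1633) = 99.40°. In radians, H_s = 1.7349.
H_s sin φ sin δ = 1.7349 × 0.6225 × 0.2011 = 0.2172.
cos φ cos δ sin H_s = 0.7826 × 0.9796 × 0.9866 = 0.7564.
Q̄ = (1365/π) × (0.2172 + 0.7564) = 434.49 × 0.9736 = 423.02 W/m².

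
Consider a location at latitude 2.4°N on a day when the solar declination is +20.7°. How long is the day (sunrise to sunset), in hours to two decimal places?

The sunset hour angle satisfies cos H_s = −tan φ tan δ = -0.0158, giving H_s = 90.91°.
Day length = 2 H_s / 15° h⁻¹ = 181.82° / 15 = 12.121 h.

12.12 hours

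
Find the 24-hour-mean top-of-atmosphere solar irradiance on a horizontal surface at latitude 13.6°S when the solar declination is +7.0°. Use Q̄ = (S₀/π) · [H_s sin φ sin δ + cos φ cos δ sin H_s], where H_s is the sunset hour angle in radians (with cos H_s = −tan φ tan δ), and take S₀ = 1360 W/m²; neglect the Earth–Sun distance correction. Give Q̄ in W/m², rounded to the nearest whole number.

−tan φ tan δ = −(-0.2419)(0.1228) = 0.0297; H_s = arccos(0.0297) = 88.30°. In radians, H_s = 1.5411.
H_s sin φ sin δ = 1.5411 × -0.2351 × 0.1219 = -0.0442.
cos φ cos δ sin H_s = 0.9720 × 0.9925 × 0.9996 = 0.9643.
Q̄ = (1360/π) × (-0.0442 + 0.9643) = 432.90 × 0.9201 = 398.31 W/m².

398 W/m²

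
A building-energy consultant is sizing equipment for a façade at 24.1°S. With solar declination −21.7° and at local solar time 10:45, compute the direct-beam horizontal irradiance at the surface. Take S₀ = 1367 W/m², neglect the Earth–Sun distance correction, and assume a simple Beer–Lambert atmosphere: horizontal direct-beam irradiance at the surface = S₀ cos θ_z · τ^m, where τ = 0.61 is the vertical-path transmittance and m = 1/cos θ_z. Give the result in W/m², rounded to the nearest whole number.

Hour angle H = 15° × (10.75 − 12) = -18.75°.
cos θ_z = sin φ sin δ + cos φ cos δ cos H = (-0.4083)(-0.3697) + (0.9128)(0.9291)(0.9469) = 0.9540.
Air mass m = 1/cos θ_z = 1/0.9540 = 1.048; τ^m = 0.61^1.048 = 0.5957.
Surface direct beam = 1367 × 0.9540 × 0.5957 = 776.86 W/m².

777 W/m²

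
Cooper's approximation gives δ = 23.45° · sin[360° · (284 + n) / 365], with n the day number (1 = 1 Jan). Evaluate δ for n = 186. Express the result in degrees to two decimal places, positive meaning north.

360 × (284 + 186) / 365 = 463.562°; sin(463.562°) = 0.9721.
δ = 23.45 × 0.9721 = 22.796° ≈ +22.80°.

+22.80°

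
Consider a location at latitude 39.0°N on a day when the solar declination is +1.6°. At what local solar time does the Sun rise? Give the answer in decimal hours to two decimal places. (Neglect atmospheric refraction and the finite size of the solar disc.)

−tan φ tan δ = −(0.8098)(0.0279) = -0.0226; H_s = arccos(-0.0226) = 91.29°.
Sunrise is at 12 − H_s/15 = 12 − 6.086 = 5.914 h local solar time.

5.91 h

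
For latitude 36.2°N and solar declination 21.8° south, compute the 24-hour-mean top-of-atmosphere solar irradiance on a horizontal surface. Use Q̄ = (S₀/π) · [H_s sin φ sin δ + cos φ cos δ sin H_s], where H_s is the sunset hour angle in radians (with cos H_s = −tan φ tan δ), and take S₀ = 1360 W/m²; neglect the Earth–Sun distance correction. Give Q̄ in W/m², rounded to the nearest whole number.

189 W/m²

cos H_s = −tan(36.2°) · tan(-21.8°) = 0.2927, so H_s = arccos(0.2927) = 72.98°. In radians, H_s = 1.2737.
H_s sin φ sin δ = 1.2737 × 0.5906 × -0.3714 = -0.2794.
cos φ cos δ sin H_s = 0.8070 × 0.9285 × 0.9562 = 0.7165.
Q̄ = (1360/π) × (-0.2794 + 0.7165) = 432.90 × 0.4371 = 189.22 W/m².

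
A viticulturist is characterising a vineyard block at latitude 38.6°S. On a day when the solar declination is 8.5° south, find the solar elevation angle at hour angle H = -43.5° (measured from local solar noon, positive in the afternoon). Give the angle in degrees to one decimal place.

40.8°

cos θ_z = sin(-38.6°) sin(-8.5°) + cos(-38.6°) cos(-8.5°) cos(-43.50°) = 0.0922 + 0.5607 = 0.6529.
θ_z = arccos(0.6529) = 49.24°, so the elevation is 90° − 49.24° = 40.76°.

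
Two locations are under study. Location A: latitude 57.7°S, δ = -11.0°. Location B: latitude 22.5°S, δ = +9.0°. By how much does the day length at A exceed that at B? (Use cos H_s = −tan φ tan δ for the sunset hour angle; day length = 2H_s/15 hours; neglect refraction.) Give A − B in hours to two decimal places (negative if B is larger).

A: H_s = arccos(−tan -57.7° · tan -11.0°) = 107.91°, so 2H_s/15 = 14.3880 h.
B: H_s = arccos(−tan -22.5° · tan 9.0°) = 86.24°, so 2H_s/15 = 11.4987 h.
A − B = 14.3880 − 11.4987 = 2.8893 h.

+2.89 h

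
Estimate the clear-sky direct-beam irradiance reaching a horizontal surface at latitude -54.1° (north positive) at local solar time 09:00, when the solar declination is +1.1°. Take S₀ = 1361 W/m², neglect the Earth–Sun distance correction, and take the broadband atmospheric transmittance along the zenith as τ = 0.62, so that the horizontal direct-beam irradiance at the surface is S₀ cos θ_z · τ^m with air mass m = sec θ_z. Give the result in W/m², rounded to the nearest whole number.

Hour angle H = 15° × (9 − 12) = -45.00°.
cos θ_z = sin(-54.1°) sin(1.1°) + cos(-54.1°) cos(1.1°) cos(-45.00°) = -0.0156 + 0.4146 = 0.3990.
Air mass m = 1/cos θ_z = 1/0.3990 = 2.506; τ^m = 0.62^2.506 = 0.3018.
Surface direct beam = 1361 × 0.3990 × 0.3018 = 163.89 W/m².

164 W/m²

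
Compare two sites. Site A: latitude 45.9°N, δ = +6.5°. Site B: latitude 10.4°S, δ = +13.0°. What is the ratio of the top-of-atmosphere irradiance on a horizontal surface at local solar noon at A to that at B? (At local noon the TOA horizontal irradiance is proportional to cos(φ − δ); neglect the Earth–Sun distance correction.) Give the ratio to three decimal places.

0.842

A: cos θ_z = cos(45.9° − (6.5°)) = 0.7727.
B: cos θ_z = cos(-10.4° − (13.0°)) = 0.9178.
Ratio A/B = 0.7727 / 0.9178 = 0.8419.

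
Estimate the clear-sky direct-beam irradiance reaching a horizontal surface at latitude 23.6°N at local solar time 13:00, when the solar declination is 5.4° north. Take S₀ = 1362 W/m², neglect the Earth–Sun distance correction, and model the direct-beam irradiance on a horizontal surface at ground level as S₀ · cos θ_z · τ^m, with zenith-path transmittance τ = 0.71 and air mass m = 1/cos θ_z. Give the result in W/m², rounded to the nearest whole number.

Hour angle H = 15° × (13 − 12) = 15.00°.
cos θ_z = sin(23.6°) sin(5.4°) + cos(23.6°) cos(5.4°) cos(15.00°) = 0.0377 + 0.8812 = 0.9189.
Air mass m = 1/cos θ_z = 1/0.9189 = 1.088; τ^m = 0.71^1.088 = 0.6889.
Surface direct beam = 1362 × 0.9189 × 0.6889 = 862.19 W/m².

862 W/m²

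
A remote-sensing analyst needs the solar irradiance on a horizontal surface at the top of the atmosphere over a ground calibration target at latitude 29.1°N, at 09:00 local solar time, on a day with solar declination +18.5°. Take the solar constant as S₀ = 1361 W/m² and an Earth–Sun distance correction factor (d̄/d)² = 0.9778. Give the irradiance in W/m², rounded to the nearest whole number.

985 W/m²

Hour angle H = 15° × (9 − 12) = -45.00°.
cos θ_z = sin φ sin δ + cos φ cos δ cos H = (0.4863)(0.3173) + (0.8738)(0.9483)(0.7071) = 0.7402.
Top-of-atmosphere irradiance = S₀ (d̄/d)² cos θ_z = 1361 × 0.9778 × 0.7402 = 985.05 W/m².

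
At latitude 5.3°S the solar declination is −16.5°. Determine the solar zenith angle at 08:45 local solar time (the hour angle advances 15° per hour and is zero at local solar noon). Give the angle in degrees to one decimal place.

Hour angle H = 15° × (8.75 − 12) = -48.75°.
cos θ_z = sin(-5.3°) sin(-16.5°) + cos(-5.3°) cos(-16.5°) cos(-48.75°) = 0.0262 + 0.6295 = 0.6557.
θ_z = arccos(0.6557) = 49.03°.

49.0°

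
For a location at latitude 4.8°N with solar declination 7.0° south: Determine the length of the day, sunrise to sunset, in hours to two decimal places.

11.92 hours

−tan φ tan δ = −(0.0840)(-0.1228) = 0.0103; H_s = arccos(0.0103) = 89.41°.
Day length = 2 H_s / 15° h⁻¹ = 178.82° / 15 = 11.921 h.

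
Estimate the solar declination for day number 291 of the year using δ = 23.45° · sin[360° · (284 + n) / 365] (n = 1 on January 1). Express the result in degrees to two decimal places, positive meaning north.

360 × (284 + 291) / 365 = 567.123°; sin(567.123°) = -0.4559.
δ = 23.45 × -0.4559 = -10.691° ≈ -10.69°.

-10.69°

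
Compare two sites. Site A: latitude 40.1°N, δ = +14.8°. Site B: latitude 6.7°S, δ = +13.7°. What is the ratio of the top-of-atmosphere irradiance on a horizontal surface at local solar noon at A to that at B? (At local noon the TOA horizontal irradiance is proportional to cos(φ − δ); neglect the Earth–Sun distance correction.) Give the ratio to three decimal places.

A: cos θ_z = cos(40.1° − (14.8°)) = 0.9041.
B: cos θ_z = cos(-6.7° − (13.7°)) = 0.9373.
Ratio A/B = 0.9041 / 0.9373 = 0.9646.

0.965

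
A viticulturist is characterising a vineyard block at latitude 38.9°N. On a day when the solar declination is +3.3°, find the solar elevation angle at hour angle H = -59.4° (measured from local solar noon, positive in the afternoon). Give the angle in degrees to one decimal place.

cos θ_z = sin φ sin δ + cos φ cos δ cos H = (0.6280)(0.0576) + (0.7782)(0.9983)(0.5090) = 0.4316.
θ_z = arccos(0.4316) = 64.43°, so the elevation is 90° − 64.43° = 25.57°.

25.6°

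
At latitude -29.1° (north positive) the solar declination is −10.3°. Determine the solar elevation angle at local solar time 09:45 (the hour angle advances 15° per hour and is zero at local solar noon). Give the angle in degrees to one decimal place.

53.3°

Hour angle H = 15° × (9.75 − 12) = -33.75°.
With φ = -29.1°, δ = -10.3°, H = -33.75°: sin φ sin δ = 0.0870, cos φ cos δ cos H = 0.7148, so cos θ_z = 0.8018.
θ_z = arccos(0.8018) = 36.70°, so the elevation is 90° − 36.70° = 53.30°.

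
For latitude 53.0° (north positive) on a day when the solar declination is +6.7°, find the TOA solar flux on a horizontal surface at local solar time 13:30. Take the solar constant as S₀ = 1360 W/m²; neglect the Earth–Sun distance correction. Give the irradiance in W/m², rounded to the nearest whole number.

Hour angle H = 15° × (13.5 − 12) = 22.50°.
With φ = 53.0°, δ = 6.7°, H = 22.50°: sin φ sin δ = 0.0932, cos φ cos δ cos H = 0.5522, so cos θ_z = 0.6454.
Top-of-atmosphere irradiance = S₀ cos θ_z = 1360 × 0.6454 = 877.74 W/m².

878 W/m²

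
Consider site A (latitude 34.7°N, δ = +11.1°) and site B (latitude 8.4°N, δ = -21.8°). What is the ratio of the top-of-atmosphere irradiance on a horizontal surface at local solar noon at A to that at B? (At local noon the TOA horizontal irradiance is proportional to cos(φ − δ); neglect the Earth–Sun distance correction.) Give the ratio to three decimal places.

1.060

A: cos θ_z = cos(34.7° − (11.1°)) = 0.9164.
B: cos θ_z = cos(8.4° − (-21.8°)) = 0.8643.
Ratio A/B = 0.9164 / 0.8643 = 1.0603.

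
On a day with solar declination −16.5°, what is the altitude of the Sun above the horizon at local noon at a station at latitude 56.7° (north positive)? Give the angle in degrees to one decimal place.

16.8°

At local solar noon the hour angle is zero, so the elevation is 90° − |φ − δ| = 90° − |56.7° − (-16.5°)| = 90° − 73.2° = 16.8°.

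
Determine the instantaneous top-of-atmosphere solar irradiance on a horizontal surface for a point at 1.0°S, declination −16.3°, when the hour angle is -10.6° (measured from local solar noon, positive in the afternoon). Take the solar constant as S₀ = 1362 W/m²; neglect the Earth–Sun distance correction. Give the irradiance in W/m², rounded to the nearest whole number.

cos θ_z = sin φ sin δ + cos φ cos δ cos H = (-0.0175)(-0.2807) + (0.9998)(0.9598)(0.9829) = 0.9481.
Top-of-atmosphere irradiance = S₀ cos θ_z = 1362 × 0.9481 = 1291.31 W/m².

1291 W/m²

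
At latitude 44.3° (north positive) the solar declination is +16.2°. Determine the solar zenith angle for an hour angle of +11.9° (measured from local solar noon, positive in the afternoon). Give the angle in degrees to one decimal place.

29.8°

With φ = 44.3°, δ = 16.2°, H = 11.90°: sin φ sin δ = 0.1949, cos φ cos δ cos H = 0.6725, so cos θ_z = 0.8674.
θ_z = arccos(0.8674) = 29.84°.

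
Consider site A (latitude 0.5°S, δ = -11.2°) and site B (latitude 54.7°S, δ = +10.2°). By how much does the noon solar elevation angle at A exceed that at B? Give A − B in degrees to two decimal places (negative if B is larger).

+54.20°

A: 90° − |-0.5 − (-11.2)| = 79.30°.
B: 90° − |-54.7 − (10.2)| = 25.10°.
A − B = 79.30 − 25.10 = 54.20°.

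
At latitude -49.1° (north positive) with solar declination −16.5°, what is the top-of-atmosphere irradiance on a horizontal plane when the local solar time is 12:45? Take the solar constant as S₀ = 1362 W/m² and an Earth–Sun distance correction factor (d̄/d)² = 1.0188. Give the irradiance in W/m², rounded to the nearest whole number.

Hour angle H = 15° × (12.75 − 12) = 11.25°.
cos θ_z = sin φ sin δ + cos φ cos δ cos H = (-0.7559)(-0.2840) + (0.6547)(0.9588)(0.9808) = 0.8303.
Top-of-atmosphere irradiance = S₀ (d̄/d)² cos θ_z = 1362 × 1.0188 × 0.8303 = 1152.13 W/m².

1152 W/m²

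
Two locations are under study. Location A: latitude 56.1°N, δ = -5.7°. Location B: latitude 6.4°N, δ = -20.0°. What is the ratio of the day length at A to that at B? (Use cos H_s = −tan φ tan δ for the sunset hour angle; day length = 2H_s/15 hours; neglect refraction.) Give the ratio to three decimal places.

0.929

A: H_s = arccos(−tan 56.1° · tan -5.7°) = 81.46°, so 2H_s/15 = 10.8613 h.
B: H_s = arccos(−tan 6.4° · tan -20.0°) = 87.66°, so 2H_s/15 = 11.6880 h.
Ratio A/B = 10.8613 / 11.6880 = 0.9293.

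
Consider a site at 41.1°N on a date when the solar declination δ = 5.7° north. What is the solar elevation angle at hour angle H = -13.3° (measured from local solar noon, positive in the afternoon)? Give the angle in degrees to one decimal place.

52.7°

cos θ_z = sin φ sin δ + cos φ cos δ cos H = (0.6574)(0.0993) + (0.7536)(0.9951)(0.9732) = 0.7951.
θ_z = arccos(0.7951) = 37.34°, so the elevation is 90° − 37.34° = 52.66°.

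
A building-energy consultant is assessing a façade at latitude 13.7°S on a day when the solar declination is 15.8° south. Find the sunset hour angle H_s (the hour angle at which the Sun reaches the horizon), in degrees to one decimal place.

94.0°

cos H_s = −tan(-13.7°) · tan(-15.8°) = -0.0690, so H_s = arccos(-0.0690) = 93.96°.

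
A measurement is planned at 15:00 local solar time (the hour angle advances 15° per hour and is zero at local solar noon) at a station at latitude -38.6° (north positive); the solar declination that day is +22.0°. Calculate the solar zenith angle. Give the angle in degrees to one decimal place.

73.8°

Hour angle H = 15° × (15 − 12) = 45.00°.
With φ = -38.6°, δ = 22.0°, H = 45.00°: sin φ sin δ = -0.2337, cos φ cos δ cos H = 0.5124, so cos θ_z = 0.2787.
θ_z = arccos(0.2787) = 73.82°.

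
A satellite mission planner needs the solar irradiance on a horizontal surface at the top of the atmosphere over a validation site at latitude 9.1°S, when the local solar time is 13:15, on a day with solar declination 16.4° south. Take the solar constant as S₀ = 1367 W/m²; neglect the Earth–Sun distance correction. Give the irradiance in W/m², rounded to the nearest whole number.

1287 W/m²

Hour angle H = 15° × (13.25 − 12) = 18.75°.
cos θ_z = sin(-9.1°) sin(-16.4°) + cos(-9.1°) cos(-16.4°) cos(18.75°) = 0.0447 + 0.8970 = 0.9417.
Top-of-atmosphere irradiance = S₀ cos θ_z = 1367 × 0.9417 = 1287.30 W/m².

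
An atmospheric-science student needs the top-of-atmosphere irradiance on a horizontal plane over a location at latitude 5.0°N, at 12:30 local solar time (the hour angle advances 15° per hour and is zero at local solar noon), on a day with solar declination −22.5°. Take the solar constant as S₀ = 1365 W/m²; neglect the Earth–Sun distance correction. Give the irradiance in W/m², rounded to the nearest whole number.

Hour angle H = 15° × (12.5 − 12) = 7.50°.
cos θ_z = sin(5.0°) sin(-22.5°) + cos(5.0°) cos(-22.5°) cos(7.50°) = -0.0334 + 0.9125 = 0.8791.
Top-of-atmosphere irradiance = S₀ cos θ_z = 1365 × 0.8791 = 1199.97 W/m².

1200 W/m²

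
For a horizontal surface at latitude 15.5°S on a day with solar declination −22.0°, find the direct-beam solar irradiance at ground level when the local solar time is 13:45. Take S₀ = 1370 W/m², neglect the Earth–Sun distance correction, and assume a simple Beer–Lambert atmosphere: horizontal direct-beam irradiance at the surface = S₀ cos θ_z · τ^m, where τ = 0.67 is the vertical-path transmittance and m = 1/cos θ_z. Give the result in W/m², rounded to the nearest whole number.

Hour angle H = 15° × (13.75 − 12) = 26.25°.
cos θ_z = sin(-15.5°) sin(-22.0°) + cos(-15.5°) cos(-22.0°) cos(26.25°) = 0.1001 + 0.8013 = 0.9014.
Air mass m = 1/cos θ_z = 1/0.9014 = 1.109; τ^m = 0.67^1.109 = 0.6414.
Surface direct beam = 1370 × 0.9014 × 0.6414 = 792.08 W/m².

792 W/m²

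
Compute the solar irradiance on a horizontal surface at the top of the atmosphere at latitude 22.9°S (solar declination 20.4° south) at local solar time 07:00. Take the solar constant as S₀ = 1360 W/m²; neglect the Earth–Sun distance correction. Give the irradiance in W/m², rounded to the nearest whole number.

Hour angle H = 15° × (7 − 12) = -75.00°.
With φ = -22.9°, δ = -20.4°, H = -75.00°: sin φ sin δ = 0.1356, cos φ cos δ cos H = 0.2235, so cos θ_z = 0.3591.
Top-of-atmosphere irradiance = S₀ cos θ_z = 1360 × 0.3591 = 488.38 W/m².

488 W/m²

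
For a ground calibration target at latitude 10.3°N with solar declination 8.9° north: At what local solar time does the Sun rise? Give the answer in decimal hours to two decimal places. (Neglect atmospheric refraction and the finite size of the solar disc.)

The sunset hour angle satisfies cos H_s = −tan φ tan δ = -0.0285, giving H_s = 91.63°.
Sunrise is at 12 − H_s/15 = 12 − 6.109 = 5.891 h local solar time.

5.89 h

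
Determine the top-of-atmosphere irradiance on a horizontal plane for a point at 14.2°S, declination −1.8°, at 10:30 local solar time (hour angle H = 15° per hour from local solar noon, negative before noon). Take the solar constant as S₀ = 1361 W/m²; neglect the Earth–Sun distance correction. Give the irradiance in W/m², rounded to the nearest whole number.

1229 W/m²

Hour angle H = 15° × (10.5 − 12) = -22.50°.
cos θ_z = sin(-14.2°) sin(-1.8°) + cos(-14.2°) cos(-1.8°) cos(-22.50°) = 0.0077 + 0.8952 = 0.9029.
Top-of-atmosphere irradiance = S₀ cos θ_z = 1361 × 0.9029 = 1228.85 W/m².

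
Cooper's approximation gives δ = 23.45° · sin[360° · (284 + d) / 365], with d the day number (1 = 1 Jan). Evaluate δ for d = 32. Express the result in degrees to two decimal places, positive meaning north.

360 × (284 + 32) / 365 = 311.671°; sin(311.671°) = -0.7470.
δ = 23.45 × -0.7470 = -17.517° ≈ -17.52°.

-17.52°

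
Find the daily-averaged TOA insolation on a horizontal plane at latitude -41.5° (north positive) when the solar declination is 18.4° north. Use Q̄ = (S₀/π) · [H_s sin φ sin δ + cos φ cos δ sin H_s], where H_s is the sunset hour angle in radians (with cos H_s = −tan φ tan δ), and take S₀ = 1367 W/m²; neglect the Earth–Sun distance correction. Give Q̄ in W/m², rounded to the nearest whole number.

The sunset hour angle satisfies cos H_s = −tan φ tan δ = 0.2943, giving H_s = 72.88°. In radians, H_s = 1.2720.
H_s sin φ sin δ = 1.2720 × -0.6626 × 0.3156 = -0.2660.
cos φ cos δ sin H_s = 0.7490 × 0.9489 × 0.9557 = 0.6792.
Q̄ = (1367/π) × (-0.2660 + 0.6792) = 435.13 × 0.4132 = 179.80 W/m².

180 W/m²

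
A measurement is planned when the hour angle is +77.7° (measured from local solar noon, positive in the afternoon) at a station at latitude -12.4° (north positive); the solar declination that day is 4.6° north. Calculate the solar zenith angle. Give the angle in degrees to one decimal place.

79.0°

cos θ_z = sin(-12.4°) sin(4.6°) + cos(-12.4°) cos(4.6°) cos(77.70°) = -0.0172 + 0.2074 = 0.1902.
θ_z = arccos(0.1902) = 79.04°.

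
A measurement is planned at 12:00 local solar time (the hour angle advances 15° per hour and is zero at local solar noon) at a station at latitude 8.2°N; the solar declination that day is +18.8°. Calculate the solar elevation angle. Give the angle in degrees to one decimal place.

79.4°

Hour angle H = 15° × (12 − 12) = 0.00°.
With φ = 8.2°, δ = 18.8°, H = 0.00°: sin φ sin δ = 0.0460, cos φ cos δ cos H = 0.9370, so cos θ_z = 0.9830.
θ_z = arccos(0.9830) = 10.58°, so the elevation is 90° − 10.58° = 79.42°.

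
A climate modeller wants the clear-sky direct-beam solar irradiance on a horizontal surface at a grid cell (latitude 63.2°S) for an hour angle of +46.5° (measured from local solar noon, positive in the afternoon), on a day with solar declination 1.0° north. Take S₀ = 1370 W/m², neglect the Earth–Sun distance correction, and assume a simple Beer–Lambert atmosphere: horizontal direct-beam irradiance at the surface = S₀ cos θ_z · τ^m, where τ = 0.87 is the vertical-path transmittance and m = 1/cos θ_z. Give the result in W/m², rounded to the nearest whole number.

cos θ_z = sin(-63.2°) sin(1.0°) + cos(-63.2°) cos(1.0°) cos(46.50°) = -0.0156 + 0.3103 = 0.2947.
Air mass m = 1/cos θ_z = 1/0.2947 = 3.393; τ^m = 0.87^3.393 = 0.6234.
Surface direct beam = 1370 × 0.2947 × 0.6234 = 251.69 W/m².

252 W/m²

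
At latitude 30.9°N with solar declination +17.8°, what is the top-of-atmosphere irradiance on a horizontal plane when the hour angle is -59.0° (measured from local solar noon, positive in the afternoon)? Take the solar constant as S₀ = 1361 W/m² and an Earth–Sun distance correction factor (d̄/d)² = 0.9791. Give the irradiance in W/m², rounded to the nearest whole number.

770 W/m²

cos θ_z = sin φ sin δ + cos φ cos δ cos H = (0.5135)(0.3057) + (0.8581)(0.9521)(0.5150) = 0.5777.
Top-of-atmosphere irradiance = S₀ (d̄/d)² cos θ_z = 1361 × 0.9791 × 0.5777 = 769.82 W/m².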